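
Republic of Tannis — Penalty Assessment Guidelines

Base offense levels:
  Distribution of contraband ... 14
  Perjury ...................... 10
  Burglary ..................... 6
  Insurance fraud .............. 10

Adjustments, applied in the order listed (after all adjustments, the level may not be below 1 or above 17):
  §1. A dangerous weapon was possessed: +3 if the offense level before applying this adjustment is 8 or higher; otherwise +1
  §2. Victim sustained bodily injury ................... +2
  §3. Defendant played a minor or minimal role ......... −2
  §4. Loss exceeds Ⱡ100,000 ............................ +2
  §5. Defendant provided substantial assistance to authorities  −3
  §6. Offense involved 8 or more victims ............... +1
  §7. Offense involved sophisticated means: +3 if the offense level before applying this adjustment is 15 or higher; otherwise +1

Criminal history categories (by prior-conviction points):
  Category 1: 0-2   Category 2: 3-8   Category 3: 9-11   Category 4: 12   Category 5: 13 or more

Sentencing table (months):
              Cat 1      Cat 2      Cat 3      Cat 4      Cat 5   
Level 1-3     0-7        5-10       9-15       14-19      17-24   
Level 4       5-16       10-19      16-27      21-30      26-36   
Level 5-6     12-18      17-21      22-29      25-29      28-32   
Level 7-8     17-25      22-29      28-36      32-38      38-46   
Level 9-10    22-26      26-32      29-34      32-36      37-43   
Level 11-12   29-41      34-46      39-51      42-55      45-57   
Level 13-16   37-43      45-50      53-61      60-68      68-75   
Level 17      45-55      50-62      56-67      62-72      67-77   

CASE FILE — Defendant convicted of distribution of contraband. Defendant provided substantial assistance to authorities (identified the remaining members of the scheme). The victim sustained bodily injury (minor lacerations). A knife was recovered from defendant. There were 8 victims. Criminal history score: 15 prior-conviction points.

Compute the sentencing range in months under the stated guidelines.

Base offense level for distribution of contraband: 14.
§1 applies (level before this adjustment is 14 ≥ 8, so +3): 14 + 3 = 17.
§2 applies: 17 + 2 = 19.
§5 applies: 19 − 3 = 16.
§6 applies: 16 + 1 = 17.
§7 does not apply.
Final offense level: 17.
Criminal history: 15 prior points → Category 5 (13+).
Level 17 falls in the 17 band.
Grid: Level 17 × Category 5 = 67-77 months.

67-77 months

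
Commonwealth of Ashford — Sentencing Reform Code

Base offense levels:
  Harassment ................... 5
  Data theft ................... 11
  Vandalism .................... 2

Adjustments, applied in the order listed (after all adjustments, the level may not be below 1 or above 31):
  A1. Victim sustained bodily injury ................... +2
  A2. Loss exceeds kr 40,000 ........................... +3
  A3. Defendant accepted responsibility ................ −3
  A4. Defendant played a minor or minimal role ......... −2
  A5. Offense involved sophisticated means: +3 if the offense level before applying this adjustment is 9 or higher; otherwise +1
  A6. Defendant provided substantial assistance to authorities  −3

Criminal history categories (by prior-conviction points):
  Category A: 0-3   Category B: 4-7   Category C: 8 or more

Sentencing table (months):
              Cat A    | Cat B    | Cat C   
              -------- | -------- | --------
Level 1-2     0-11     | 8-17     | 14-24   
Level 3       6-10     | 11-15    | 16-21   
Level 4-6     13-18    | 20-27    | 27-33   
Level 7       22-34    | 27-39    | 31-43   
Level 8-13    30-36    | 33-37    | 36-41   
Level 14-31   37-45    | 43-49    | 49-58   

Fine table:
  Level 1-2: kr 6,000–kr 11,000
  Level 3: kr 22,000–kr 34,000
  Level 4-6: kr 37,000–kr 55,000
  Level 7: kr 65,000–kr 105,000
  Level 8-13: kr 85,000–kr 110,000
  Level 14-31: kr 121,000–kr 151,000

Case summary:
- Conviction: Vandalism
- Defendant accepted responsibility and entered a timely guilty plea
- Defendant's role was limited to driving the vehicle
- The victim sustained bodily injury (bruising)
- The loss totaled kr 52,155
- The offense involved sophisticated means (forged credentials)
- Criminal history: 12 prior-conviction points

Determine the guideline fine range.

kr 22,000–kr 34,000

Base offense level for vandalism: 2.
A1 applies: 2 + 2 = 4.
A2 applies: 4 + 3 = 7.
A3 applies: 7 − 3 = 4.
A4 applies: 4 − 2 = 2.
A5 applies (level before this adjustment is 2 < 9, so +1): 2 + 1 = 3.
A6 does not apply.
Final offense level: 3.
Level 3 falls in the 3 band.
Fine table: Level 3 → kr 22,000–kr 34,000.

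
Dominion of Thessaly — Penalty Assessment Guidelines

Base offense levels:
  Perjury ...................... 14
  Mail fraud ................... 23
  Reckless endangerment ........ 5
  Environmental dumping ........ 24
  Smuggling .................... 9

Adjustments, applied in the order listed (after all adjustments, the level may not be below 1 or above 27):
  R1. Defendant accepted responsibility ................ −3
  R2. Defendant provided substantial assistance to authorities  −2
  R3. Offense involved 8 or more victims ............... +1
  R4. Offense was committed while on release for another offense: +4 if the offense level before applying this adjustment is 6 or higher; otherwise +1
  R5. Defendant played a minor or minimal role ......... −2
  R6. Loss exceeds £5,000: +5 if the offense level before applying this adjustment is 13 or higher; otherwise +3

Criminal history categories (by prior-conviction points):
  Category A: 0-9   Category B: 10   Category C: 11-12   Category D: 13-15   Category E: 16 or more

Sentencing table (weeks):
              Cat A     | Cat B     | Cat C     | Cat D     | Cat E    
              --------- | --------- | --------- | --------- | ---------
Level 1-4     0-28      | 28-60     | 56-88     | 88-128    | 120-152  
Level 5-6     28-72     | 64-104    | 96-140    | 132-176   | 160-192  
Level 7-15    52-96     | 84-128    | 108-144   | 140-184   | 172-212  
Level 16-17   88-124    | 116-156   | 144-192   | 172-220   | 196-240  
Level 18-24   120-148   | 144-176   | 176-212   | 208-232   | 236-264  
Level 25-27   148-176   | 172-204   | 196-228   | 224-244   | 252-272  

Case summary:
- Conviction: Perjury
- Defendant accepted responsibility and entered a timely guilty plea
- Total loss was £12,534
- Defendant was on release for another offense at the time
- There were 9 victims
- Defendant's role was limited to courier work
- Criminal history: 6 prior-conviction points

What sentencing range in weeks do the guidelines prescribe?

120-148 weeks

Base offense level for perjury: 14.
R1 applies: 14 − 3 = 11.
R3 applies: 11 + 1 = 12.
R4 applies (level before this adjustment is 12 ≥ 6, so +4): 12 + 4 = 16.
R5 applies: 16 − 2 = 14.
R6 applies (level before this adjustment is 14 ≥ 13, so +5): 14 + 5 = 19.
Final offense level: 19.
Criminal history: 6 prior points → Category A (0-9).
Level 19 falls in the 18-24 band.
Grid: Level 18-24 × Category A = 120-148 weeks.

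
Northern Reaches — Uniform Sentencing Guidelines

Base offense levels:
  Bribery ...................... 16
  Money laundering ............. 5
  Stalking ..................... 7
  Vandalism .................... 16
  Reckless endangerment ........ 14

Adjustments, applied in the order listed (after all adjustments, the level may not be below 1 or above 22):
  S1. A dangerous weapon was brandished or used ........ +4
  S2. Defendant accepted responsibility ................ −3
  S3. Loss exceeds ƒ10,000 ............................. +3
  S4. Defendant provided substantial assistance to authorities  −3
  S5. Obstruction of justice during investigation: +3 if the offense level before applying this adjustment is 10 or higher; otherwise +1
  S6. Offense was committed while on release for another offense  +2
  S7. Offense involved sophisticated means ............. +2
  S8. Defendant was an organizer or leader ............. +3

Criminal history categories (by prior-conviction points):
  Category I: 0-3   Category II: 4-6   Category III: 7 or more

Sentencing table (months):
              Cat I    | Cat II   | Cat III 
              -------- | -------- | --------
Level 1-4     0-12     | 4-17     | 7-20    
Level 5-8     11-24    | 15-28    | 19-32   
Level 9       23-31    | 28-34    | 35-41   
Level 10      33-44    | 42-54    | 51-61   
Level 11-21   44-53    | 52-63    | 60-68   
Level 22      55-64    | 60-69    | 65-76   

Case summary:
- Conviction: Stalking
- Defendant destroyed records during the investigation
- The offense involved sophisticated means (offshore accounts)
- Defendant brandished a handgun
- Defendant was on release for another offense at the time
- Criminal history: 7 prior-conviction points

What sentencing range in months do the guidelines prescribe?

60-68 months

Base offense level for stalking: 7.
S1 applies: 7 + 4 = 11.
S3 does not apply.
S5 applies (level before this adjustment is 11 ≥ 10, so +3): 11 + 3 = 14.
S6 applies: 14 + 2 = 16.
S7 applies: 16 + 2 = 18.
Final offense level: 18.
Criminal history: 7 prior points → Category III (7+).
Level 18 falls in the 11-21 band.
Grid: Level 11-21 × Category III = 60-68 months.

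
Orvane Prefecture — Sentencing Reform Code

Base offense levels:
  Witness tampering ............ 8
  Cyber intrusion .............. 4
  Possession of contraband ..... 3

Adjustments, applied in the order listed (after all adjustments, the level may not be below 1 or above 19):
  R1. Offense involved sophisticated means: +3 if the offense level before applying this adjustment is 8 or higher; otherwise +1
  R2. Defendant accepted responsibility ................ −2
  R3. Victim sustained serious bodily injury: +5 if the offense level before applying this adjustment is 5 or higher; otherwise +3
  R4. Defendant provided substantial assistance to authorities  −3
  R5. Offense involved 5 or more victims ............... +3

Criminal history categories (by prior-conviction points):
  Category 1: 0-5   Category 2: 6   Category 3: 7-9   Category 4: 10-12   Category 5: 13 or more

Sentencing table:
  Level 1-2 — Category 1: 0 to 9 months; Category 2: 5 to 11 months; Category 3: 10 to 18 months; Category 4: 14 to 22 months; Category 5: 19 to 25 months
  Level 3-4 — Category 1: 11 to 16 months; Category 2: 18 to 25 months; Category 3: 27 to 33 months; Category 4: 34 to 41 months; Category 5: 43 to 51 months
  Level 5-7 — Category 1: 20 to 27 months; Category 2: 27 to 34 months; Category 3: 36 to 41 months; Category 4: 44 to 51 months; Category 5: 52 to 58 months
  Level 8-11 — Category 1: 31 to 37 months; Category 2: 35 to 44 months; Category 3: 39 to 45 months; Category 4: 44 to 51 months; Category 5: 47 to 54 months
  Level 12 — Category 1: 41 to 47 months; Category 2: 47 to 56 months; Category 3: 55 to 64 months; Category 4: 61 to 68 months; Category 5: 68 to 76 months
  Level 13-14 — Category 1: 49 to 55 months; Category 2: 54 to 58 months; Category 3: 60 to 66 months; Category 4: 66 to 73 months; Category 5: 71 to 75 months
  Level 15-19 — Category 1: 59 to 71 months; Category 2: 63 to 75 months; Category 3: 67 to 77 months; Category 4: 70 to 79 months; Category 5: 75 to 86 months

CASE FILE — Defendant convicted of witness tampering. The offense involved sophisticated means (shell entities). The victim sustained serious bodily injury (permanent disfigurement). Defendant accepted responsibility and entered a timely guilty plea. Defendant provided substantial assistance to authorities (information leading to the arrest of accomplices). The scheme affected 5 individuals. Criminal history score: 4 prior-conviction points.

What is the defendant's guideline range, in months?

Base offense level for witness tampering: 8.
R1 applies (level before this adjustment is 8 ≥ 8, so +3): 8 + 3 = 11.
R2 applies: 11 − 2 = 9.
R3 applies (level before this adjustment is 9 ≥ 5, so +5): 9 + 5 = 14.
R4 applies: 14 − 3 = 11.
R5 applies: 11 + 3 = 14.
Final offense level: 14.
Criminal history: 4 prior points → Category 1 (0-5).
Level 14 falls in the 13-14 band.
Grid: Level 13-14 × Category 1 = 49-55 months.

49-55 months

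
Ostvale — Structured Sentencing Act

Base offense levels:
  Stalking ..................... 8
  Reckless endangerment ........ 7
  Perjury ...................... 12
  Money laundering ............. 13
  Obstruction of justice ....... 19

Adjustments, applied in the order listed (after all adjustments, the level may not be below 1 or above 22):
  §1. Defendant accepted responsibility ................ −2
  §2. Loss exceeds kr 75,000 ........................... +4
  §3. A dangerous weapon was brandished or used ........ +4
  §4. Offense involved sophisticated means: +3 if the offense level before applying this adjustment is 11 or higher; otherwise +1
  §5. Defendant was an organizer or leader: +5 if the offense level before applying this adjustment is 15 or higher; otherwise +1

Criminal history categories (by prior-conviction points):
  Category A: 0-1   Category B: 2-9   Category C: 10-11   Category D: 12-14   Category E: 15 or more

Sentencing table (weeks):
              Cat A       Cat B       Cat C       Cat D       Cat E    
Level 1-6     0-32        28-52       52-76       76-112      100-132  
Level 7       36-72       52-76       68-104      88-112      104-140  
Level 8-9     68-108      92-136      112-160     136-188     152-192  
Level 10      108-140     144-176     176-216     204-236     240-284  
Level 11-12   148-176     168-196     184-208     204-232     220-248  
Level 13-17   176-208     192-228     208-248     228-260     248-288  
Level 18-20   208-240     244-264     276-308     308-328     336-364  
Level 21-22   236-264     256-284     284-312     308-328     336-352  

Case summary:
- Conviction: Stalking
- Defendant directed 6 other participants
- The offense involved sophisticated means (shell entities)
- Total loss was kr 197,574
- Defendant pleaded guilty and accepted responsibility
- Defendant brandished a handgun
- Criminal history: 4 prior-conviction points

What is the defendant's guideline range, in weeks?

Base offense level for stalking: 8.
§1 applies: 8 − 2 = 6.
§2 applies: 6 + 4 = 10.
§3 applies: 10 + 4 = 14.
§4 applies (level before this adjustment is 14 ≥ 11, so +3): 14 + 3 = 17.
§5 applies (level before this adjustment is 17 ≥ 15, so +5): 17 + 5 = 22.
Final offense level: 22.
Criminal history: 4 prior points → Category B (2-9).
Level 22 falls in the 21-22 band.
Grid: Level 21-22 × Category B = 256-284 weeks.

256-284 weeks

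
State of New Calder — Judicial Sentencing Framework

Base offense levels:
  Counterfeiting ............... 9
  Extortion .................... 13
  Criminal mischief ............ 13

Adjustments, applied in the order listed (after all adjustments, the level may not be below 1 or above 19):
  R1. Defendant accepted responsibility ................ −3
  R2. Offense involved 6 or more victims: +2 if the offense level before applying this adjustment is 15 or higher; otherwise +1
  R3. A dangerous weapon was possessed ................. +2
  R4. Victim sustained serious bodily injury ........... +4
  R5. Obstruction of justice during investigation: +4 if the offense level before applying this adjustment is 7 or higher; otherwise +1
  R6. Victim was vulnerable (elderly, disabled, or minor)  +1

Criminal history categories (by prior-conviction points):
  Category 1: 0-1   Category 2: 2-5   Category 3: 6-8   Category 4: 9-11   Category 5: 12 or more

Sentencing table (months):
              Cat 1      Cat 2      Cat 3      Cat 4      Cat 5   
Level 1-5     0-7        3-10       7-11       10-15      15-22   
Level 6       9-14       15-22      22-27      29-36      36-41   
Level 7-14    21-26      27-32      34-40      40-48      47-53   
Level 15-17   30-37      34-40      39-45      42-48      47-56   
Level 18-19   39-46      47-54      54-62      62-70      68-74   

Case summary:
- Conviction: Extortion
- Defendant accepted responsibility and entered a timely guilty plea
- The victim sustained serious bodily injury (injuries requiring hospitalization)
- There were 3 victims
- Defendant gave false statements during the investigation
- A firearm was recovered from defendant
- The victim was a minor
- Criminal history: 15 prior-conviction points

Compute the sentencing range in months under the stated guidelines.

Base offense level for extortion: 13.
R1 applies: 13 − 3 = 10.
R2 does not apply.
R3 applies: 10 + 2 = 12.
R4 applies: 12 + 4 = 16.
R5 applies (level before this adjustment is 16 ≥ 7, so +4): 16 + 4 = 20.
R6 applies: 20 + 1 = 21.
Level 21 exceeds the maximum of 19; capped at 19.
Final offense level: 19.
Criminal history: 15 prior points → Category 5 (12+).
Level 19 falls in the 18-19 band.
Grid: Level 18-19 × Category 5 = 68-74 months.

68-74 months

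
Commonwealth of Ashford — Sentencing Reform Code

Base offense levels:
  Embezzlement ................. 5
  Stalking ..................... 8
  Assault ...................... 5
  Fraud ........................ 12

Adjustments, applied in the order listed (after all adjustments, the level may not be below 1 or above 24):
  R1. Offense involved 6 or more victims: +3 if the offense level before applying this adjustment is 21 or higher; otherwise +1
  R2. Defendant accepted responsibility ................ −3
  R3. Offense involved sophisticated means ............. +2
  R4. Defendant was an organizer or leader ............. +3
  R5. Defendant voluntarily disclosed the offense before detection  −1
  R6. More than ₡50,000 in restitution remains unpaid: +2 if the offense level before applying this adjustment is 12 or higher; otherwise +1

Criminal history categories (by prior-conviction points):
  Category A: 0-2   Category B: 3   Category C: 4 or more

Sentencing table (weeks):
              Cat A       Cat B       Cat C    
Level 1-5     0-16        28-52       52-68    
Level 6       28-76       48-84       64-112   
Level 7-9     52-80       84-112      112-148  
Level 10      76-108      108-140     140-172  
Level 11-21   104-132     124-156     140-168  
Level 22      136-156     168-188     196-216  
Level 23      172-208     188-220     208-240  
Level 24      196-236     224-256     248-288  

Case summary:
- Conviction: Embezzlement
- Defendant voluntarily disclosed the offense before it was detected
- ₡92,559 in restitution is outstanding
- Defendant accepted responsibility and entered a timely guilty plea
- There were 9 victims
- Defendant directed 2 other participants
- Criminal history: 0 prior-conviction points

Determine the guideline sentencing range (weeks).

Base offense level for embezzlement: 5.
R1 applies (level before this adjustment is 5 < 21, so +1): 5 + 1 = 6.
R2 applies: 6 − 3 = 3.
R4 applies: 3 + 3 = 6.
R5 applies: 6 − 1 = 5.
R6 applies (level before this adjustment is 5 < 12, so +1): 5 + 1 = 6.
Final offense level: 6.
Criminal history: 0 prior points → Category A (0-2).
Level 6 falls in the 6 band.
Grid: Level 6 × Category A = 28-76 weeks.

28-76 weeks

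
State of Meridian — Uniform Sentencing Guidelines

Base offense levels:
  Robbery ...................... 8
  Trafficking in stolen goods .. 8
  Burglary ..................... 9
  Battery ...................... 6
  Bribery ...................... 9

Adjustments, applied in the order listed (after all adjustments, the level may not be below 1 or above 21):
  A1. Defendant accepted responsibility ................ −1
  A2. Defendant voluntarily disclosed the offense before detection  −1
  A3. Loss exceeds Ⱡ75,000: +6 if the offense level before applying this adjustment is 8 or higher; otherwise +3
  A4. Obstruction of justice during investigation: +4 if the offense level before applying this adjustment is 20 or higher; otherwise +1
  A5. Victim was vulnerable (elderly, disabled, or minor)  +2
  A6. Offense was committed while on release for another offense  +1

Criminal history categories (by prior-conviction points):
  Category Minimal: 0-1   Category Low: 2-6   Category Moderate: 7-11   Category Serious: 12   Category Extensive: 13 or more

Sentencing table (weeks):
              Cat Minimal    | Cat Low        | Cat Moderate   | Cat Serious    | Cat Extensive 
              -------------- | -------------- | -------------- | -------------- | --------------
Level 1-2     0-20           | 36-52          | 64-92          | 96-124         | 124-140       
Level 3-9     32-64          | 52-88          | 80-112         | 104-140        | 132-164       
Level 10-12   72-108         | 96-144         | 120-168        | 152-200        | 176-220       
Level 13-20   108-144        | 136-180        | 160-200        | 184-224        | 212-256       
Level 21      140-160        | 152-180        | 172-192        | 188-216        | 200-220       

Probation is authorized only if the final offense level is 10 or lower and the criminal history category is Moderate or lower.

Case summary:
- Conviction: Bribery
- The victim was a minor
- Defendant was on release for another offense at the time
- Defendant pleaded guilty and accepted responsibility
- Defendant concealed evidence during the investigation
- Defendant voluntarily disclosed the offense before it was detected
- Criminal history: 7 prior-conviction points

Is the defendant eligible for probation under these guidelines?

Base offense level for bribery: 9.
A1 applies: 9 − 1 = 8.
A2 applies: 8 − 1 = 7.
A4 applies (level before this adjustment is 7 < 20, so +1): 7 + 1 = 8.
A5 applies: 8 + 2 = 10.
A6 applies: 10 + 1 = 11.
Final offense level: 11.
Criminal history: 7 prior points → Category Moderate (7-11).
Level 11 falls in the 10-12 band.
Grid: Level 10-12 × Category Moderate = 120-168 weeks.
Probation check: level 11 > 10 and category Moderate ≤ Moderate → not eligible.

No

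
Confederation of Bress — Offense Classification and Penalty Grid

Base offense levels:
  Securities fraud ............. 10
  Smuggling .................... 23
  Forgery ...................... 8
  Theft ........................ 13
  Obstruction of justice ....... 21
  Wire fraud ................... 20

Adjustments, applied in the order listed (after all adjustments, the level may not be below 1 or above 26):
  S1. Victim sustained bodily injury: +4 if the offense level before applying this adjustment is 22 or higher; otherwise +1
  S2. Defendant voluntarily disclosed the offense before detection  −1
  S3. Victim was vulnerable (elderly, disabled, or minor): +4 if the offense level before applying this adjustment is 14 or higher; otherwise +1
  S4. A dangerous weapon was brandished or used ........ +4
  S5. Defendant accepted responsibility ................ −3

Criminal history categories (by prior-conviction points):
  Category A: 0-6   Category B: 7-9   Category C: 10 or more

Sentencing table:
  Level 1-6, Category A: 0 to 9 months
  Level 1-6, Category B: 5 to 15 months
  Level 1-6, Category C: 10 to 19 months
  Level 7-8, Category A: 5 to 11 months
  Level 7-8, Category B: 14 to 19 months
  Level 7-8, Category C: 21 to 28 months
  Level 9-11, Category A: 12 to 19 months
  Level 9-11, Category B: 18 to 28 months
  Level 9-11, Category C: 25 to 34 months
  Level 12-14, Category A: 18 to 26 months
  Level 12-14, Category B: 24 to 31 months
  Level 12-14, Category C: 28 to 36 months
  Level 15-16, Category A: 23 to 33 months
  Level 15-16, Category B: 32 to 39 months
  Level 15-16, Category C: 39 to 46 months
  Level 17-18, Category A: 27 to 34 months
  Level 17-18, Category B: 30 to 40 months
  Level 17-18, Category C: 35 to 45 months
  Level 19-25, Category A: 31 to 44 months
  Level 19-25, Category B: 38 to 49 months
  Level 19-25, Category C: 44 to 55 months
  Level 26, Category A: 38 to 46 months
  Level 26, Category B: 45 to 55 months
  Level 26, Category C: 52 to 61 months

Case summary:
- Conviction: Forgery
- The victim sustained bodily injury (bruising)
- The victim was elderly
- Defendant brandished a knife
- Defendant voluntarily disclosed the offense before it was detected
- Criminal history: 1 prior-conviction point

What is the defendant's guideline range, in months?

Base offense level for forgery: 8.
S1 applies (level before this adjustment is 8 < 22, so +1): 8 + 1 = 9.
S2 applies: 9 − 1 = 8.
S3 applies (level before this adjustment is 8 < 14, so +1): 8 + 1 = 9.
S4 applies: 9 + 4 = 13.
S5 does not apply.
Final offense level: 13.
Criminal history: 1 prior point → Category A (0-6).
Level 13 falls in the 12-14 band.
Grid: Level 12-14 × Category A = 18-26 months.

18-26 months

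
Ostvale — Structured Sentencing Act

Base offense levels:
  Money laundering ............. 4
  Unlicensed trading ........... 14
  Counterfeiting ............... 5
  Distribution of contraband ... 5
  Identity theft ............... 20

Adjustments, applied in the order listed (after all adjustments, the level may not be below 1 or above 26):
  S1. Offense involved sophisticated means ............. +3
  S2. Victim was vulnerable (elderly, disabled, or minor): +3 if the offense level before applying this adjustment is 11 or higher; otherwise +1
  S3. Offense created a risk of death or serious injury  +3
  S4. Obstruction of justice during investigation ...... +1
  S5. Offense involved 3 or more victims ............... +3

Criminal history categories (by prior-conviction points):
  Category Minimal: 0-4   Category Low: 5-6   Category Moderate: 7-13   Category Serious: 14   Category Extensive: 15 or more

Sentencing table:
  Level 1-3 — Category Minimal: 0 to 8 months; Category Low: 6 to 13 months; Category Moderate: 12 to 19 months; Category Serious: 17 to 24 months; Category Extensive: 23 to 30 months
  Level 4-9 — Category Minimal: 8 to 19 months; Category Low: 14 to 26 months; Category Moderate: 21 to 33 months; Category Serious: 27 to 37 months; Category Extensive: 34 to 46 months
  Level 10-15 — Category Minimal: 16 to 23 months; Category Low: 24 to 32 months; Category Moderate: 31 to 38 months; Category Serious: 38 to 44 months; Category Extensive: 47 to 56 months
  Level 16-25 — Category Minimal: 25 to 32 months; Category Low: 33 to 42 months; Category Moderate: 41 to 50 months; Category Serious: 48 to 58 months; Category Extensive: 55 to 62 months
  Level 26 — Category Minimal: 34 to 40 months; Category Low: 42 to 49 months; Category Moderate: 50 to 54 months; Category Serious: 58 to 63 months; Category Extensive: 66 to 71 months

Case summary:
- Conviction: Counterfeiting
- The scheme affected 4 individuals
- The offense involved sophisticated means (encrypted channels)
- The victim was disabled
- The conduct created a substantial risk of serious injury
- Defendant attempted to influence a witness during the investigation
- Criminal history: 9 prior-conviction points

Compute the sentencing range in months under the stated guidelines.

Base offense level for counterfeiting: 5.
S1 applies: 5 + 3 = 8.
S2 applies (level before this adjustment is 8 < 11, so +1): 8 + 1 = 9.
S3 applies: 9 + 3 = 12.
S4 applies: 12 + 1 = 13.
S5 applies: 13 + 3 = 16.
Final offense level: 16.
Criminal history: 9 prior points → Category Moderate (7-13).
Level 16 falls in the 16-25 band.
Grid: Level 16-25 × Category Moderate = 41-50 months.

41-50 months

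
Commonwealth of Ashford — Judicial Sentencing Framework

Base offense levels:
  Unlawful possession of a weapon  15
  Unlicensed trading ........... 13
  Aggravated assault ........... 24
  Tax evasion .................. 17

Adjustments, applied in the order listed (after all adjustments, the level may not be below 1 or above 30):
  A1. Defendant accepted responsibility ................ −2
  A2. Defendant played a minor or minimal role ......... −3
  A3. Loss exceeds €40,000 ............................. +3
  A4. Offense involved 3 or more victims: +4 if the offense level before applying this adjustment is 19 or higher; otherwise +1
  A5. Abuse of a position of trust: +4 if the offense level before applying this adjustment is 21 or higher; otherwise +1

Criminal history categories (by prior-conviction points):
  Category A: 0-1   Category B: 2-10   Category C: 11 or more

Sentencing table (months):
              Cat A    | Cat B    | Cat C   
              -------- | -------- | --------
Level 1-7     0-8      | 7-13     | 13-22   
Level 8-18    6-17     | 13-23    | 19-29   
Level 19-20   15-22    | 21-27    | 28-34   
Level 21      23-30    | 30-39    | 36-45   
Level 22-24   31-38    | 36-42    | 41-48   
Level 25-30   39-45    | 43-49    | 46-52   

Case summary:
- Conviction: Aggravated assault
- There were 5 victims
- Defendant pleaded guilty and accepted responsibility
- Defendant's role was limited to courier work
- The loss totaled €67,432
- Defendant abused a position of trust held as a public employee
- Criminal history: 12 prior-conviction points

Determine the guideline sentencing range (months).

Base offense level for aggravated assault: 24.
A1 applies: 24 − 2 = 22.
A2 applies: 22 − 3 = 19.
A3 applies: 19 + 3 = 22.
A4 applies (level before this adjustment is 22 ≥ 19, so +4): 22 + 4 = 26.
A5 applies (level before this adjustment is 26 ≥ 21, so +4): 26 + 4 = 30.
Final offense level: 30.
Criminal history: 12 prior points → Category C (11+).
Level 30 falls in the 25-30 band.
Grid: Level 25-30 × Category C = 46-52 months.

46-52 months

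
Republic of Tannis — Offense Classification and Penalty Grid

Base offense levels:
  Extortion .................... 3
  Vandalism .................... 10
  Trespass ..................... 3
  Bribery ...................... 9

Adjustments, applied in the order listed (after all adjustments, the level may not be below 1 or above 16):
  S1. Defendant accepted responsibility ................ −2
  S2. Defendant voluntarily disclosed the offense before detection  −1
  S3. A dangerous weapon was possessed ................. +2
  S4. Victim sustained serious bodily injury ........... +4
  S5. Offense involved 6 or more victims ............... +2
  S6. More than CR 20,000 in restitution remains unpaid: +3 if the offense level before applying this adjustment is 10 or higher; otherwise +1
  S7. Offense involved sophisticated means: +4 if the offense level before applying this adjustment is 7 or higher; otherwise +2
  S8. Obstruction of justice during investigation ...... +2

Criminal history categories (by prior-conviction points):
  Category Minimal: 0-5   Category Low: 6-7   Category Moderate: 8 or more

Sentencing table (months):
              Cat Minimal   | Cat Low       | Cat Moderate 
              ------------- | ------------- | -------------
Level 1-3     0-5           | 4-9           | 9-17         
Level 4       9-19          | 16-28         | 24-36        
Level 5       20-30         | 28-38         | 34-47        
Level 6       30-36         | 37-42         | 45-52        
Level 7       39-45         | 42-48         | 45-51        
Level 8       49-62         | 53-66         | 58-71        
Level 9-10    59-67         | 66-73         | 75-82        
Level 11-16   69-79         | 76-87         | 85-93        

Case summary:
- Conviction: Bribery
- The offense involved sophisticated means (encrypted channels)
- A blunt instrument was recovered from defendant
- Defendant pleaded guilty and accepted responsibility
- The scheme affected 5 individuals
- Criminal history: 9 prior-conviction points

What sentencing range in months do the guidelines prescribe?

Base offense level for bribery: 9.
S1 applies: 9 − 2 = 7.
S2 does not apply.
S3 applies: 7 + 2 = 9.
S4 does not apply.
S5 does not apply.
S6 does not apply.
S7 applies (level before this adjustment is 9 ≥ 7, so +4): 9 + 4 = 13.
S8 does not apply.
Final offense level: 13.
Criminal history: 9 prior points → Category Moderate (8+).
Level 13 falls in the 11-16 band.
Grid: Level 11-16 × Category Moderate = 85-93 months.

85-93 months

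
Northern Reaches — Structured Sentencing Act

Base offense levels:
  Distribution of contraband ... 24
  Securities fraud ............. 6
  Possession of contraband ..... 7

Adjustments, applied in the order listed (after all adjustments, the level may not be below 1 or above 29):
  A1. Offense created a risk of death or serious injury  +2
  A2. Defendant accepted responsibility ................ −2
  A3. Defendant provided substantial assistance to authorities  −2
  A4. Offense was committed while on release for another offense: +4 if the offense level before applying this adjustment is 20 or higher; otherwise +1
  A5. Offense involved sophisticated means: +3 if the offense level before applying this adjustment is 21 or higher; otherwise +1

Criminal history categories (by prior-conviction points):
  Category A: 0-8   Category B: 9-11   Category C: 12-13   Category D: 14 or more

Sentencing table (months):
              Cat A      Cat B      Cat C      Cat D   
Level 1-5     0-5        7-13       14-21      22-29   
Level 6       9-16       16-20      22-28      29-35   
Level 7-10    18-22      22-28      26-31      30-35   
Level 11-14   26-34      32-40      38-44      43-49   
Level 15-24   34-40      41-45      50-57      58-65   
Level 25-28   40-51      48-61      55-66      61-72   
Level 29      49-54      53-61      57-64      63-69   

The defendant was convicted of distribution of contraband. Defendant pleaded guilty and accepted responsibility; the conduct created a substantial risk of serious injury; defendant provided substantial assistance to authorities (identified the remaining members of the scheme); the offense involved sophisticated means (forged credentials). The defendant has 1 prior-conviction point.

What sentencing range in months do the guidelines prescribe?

40-51 months

Base offense level for distribution of contraband: 24.
A1 applies: 24 + 2 = 26.
A2 applies: 26 − 2 = 24.
A3 applies: 24 − 2 = 22.
A5 applies (level before this adjustment is 22 ≥ 21, so +3): 22 + 3 = 25.
Final offense level: 25.
Criminal history: 1 prior point → Category A (0-8).
Level 25 falls in the 25-28 band.
Grid: Level 25-28 × Category A = 40-51 months.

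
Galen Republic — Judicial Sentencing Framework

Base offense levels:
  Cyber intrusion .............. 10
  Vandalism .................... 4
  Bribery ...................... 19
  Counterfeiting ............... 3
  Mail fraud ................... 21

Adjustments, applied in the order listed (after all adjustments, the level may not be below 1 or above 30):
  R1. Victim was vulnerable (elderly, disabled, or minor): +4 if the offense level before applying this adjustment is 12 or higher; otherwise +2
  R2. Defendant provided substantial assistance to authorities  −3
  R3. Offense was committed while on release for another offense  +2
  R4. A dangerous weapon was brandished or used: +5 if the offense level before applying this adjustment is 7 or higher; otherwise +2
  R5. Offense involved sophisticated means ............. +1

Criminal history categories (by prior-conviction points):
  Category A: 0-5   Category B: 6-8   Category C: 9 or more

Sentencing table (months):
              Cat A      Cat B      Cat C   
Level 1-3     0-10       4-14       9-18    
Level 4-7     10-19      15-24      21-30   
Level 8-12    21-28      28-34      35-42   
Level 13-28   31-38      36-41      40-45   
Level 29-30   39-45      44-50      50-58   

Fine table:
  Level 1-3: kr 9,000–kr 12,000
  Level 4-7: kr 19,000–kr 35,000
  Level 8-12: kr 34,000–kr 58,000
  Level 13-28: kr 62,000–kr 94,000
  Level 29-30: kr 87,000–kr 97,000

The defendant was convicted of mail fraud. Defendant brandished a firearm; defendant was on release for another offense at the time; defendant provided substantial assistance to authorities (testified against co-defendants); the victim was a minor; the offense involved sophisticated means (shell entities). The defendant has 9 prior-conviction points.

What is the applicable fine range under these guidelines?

kr 87,000–kr 97,000

Base offense level for mail fraud: 21.
R1 applies (level before this adjustment is 21 ≥ 12, so +4): 21 + 4 = 25.
R2 applies: 25 − 3 = 22.
R3 applies: 22 + 2 = 24.
R4 applies (level before this adjustment is 24 ≥ 7, so +5): 24 + 5 = 29.
R5 applies: 29 + 1 = 30.
Final offense level: 30.
Level 30 falls in the 29-30 band.
Fine table: Level 29-30 → kr 87,000–kr 97,000.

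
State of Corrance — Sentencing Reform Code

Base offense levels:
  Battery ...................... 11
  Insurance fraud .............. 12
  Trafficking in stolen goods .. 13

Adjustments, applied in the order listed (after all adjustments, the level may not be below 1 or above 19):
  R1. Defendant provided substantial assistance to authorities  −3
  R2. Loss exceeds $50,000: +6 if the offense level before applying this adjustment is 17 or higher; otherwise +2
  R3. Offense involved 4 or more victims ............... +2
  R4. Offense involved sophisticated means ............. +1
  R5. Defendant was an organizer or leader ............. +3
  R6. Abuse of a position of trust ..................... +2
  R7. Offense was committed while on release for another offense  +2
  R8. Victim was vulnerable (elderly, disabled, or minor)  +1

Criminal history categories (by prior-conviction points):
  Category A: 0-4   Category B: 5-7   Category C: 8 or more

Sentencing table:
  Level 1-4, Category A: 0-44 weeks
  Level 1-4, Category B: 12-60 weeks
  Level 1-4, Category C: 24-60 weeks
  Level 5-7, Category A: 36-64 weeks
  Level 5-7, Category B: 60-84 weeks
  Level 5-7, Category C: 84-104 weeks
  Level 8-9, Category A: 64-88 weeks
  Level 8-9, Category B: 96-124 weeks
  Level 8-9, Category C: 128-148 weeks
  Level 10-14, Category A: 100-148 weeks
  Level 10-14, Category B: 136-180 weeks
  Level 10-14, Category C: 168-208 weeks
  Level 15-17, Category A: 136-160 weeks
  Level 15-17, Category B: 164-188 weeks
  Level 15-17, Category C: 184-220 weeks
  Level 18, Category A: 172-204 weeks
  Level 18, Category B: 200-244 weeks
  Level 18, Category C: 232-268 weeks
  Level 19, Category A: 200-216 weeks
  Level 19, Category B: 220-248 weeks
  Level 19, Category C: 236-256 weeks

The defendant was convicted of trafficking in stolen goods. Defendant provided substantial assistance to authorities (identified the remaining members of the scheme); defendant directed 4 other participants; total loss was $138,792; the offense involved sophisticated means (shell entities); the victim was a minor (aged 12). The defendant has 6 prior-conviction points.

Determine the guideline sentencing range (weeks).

164-188 weeks

Base offense level for trafficking in stolen goods: 13.
R1 applies: 13 − 3 = 10.
R2 applies (level before this adjustment is 10 < 17, so +2): 10 + 2 = 12.
R4 applies: 12 + 1 = 13.
R5 applies: 13 + 3 = 16.
R6 does not apply.
R7 does not apply.
R8 applies: 16 + 1 = 17.
Final offense level: 17.
Criminal history: 6 prior points → Category B (5-7).
Level 17 falls in the 15-17 band.
Grid: Level 15-17 × Category B = 164-188 weeks.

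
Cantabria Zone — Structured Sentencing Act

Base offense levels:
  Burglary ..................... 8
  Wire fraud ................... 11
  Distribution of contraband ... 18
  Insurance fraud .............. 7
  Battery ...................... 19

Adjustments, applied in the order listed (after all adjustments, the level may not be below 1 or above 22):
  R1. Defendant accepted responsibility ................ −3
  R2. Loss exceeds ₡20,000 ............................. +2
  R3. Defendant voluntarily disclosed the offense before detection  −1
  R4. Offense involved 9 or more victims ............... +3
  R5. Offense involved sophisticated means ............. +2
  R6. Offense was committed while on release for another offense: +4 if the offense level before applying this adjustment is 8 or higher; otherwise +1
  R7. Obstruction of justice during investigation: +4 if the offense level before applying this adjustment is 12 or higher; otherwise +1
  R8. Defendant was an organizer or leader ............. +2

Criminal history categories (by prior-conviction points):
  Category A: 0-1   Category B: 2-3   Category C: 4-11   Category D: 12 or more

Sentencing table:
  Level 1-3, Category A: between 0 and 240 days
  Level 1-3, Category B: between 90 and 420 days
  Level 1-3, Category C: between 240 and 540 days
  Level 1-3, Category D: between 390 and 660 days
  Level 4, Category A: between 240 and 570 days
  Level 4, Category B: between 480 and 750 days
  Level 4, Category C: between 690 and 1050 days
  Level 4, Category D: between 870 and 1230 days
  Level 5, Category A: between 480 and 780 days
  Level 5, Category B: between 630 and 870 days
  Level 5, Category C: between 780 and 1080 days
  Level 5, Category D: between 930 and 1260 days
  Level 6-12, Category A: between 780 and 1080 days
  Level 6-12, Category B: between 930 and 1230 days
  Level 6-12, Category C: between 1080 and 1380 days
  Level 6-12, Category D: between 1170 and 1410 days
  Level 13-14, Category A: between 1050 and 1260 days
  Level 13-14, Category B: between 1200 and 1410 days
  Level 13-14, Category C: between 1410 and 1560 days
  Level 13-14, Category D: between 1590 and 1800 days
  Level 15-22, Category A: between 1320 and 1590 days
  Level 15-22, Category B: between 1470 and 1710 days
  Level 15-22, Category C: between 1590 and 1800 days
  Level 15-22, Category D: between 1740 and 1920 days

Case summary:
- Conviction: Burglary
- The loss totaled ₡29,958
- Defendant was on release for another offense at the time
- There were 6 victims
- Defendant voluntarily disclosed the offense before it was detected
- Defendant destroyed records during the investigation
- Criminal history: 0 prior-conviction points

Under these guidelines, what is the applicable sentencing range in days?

1320-1590 days

Base offense level for burglary: 8.
R1 does not apply.
R2 applies: 8 + 2 = 10.
R3 applies: 10 − 1 = 9.
R6 applies (level before this adjustment is 9 ≥ 8, so +4): 9 + 4 = 13.
R7 applies (level before this adjustment is 13 ≥ 12, so +4): 13 + 4 = 17.
Final offense level: 17.
Criminal history: 0 prior points → Category A (0-1).
Level 17 falls in the 15-22 band.
Grid: Level 15-22 × Category A = 1320-1590 days.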